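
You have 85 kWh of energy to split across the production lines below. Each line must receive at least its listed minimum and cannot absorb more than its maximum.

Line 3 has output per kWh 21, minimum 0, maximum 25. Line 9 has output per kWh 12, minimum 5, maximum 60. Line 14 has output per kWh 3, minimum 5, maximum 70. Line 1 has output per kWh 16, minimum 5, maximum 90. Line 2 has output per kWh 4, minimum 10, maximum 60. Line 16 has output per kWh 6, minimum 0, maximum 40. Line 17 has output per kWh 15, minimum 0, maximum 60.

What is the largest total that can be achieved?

1280

Meeting every minimum uses 0+5+5+5+10+0+0 = 25 kWh, leaving 60.
Order the production lines by output per kWh: Line 3 21 > Line 1 16 > Line 17 15 > Line 9 12 > Line 16 6 > Line 2 4 > Line 14 3.
Give Line 3 25 more to hit its cap of 25 — 35 left.
Only 35 left; Line 1 takes them to reach 40.
Total = 21×25 + 12×5 + 3×5 + 16×40 + 4×10 = 1280.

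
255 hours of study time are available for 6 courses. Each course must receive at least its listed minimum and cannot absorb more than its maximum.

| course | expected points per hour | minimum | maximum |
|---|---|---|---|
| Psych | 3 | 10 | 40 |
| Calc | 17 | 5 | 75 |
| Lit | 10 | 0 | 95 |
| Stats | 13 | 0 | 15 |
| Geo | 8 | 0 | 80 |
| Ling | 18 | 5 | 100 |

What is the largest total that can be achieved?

3850

Meeting every minimum uses 10+5+0+0+0+5 = 20 hours, leaving 235.
Highest expected points per hour first: Ling 18 > Calc 17 > Stats 13 > Lit 10 > Geo 8 > Psych 3.
Ling: +95 to 100 (cap) — 140 left.
Calc takes 70 more to reach its cap of 75 — 70 left.
Stats: +15 to 15 (cap) — 55 left.
Only 55 left; Lit takes them to reach 55.
Total = 3×10 + 17×75 + 10×55 + 13×15 + 18×100 = 3850.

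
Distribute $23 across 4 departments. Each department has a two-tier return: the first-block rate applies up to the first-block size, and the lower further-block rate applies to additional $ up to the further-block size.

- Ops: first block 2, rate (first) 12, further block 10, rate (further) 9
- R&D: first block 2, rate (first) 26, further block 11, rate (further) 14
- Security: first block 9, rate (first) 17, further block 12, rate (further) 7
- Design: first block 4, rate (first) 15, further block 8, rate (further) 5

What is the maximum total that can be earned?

Rank every tier by rate: R&D/first 26 > Security/first 17 > Design/first 15 > R&D/second 14 > Ops/first 12 > Ops/second 9 > Security/second 7 > Design/second 5.
Fill R&D first block (2 at 26) → 21 left.
Security/first (17): +9 → 12 left.
Design first at 15: fill all 4 → 8 left.
R&D second at 14: only 8 left, fill 8.
Total = 26×2 + 17×9 + 15×4 + 14×8 = 377.

377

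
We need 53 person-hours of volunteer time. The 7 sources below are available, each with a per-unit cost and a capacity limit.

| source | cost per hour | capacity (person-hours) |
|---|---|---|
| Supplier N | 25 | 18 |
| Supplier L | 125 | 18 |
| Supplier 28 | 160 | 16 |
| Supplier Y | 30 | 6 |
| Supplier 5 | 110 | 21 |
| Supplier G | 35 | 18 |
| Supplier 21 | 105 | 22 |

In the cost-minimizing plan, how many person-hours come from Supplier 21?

11

Cheapest first:
Supplier N at 25: take all 18 person-hours ; 35 still needed.
Take 6 from Supplier Y at 30 ; need 29 more.
Supplier G at 35: take all 18 person-hours ; 11 still needed.
Take 11 from Supplier 21 at 105 to finish.
Supplier 5, Supplier L, Supplier 28: unused.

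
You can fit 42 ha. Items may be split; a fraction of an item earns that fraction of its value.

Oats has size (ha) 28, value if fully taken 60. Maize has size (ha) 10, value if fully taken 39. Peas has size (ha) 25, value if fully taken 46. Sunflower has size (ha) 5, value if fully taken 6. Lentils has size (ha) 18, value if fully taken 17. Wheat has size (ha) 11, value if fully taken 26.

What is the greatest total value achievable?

110

Sort by value density: Maize 39/10≈3.9, Wheat 26/11≈2.36, Oats 60/28≈2.14, Peas 46/25≈1.84, Sunflower 6/5≈1.2, Lentils 17/18≈0.944.
All 10 ha of Maize fit (value 39) — 32 remain.
Take all of Wheat (11 ha, value 26) — 21 ha left.
Fill the last 21 ha with part of Oats: 21/28 of it earns 45.
Total value = 110.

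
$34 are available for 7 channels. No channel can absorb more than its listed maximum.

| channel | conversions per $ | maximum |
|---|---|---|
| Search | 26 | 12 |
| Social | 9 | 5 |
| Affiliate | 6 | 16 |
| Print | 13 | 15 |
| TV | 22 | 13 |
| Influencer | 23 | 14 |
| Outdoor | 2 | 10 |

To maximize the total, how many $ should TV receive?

Rank by conversions per $: Search 26 > Influencer 23 > TV 22 > Print 13 > Social 9 > Affiliate 6 > Outdoor 2.
Search: +12 to 12 (cap) → 22 left.
Influencer: +14 to 14 (cap) → 8 left.
TV: +8 (room for 13) → 8. Pool exhausted.

8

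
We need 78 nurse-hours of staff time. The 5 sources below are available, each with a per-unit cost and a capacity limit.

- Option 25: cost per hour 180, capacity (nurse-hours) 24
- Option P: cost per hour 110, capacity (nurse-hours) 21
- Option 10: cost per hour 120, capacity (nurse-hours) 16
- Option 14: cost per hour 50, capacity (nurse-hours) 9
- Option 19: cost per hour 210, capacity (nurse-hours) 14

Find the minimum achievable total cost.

10680

Fill from the cheapest source first.
Option 14 (50): use full 9 → 69 nurse-hours to go.
Option P at 110: take all 21 nurse-hours → 48 still needed.
Option 10 (120): use full 16 → 32 nurse-hours to go.
Option 25 at 180: take all 24 nurse-hours → 8 still needed.
Option 19 (210): take the remaining 8 → done.
Cost = 9×50 + 21×110 + 16×120 + 24×180 + 8×210 = 10680.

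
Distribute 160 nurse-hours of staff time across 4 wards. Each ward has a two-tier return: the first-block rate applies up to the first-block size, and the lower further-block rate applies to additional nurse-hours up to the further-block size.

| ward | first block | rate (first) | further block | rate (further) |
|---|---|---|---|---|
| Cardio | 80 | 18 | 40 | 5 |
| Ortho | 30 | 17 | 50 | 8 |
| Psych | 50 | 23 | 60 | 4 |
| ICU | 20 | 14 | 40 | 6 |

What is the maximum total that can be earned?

3100

Order all 8 blocks by rate: Psych/tier1 23 > Cardio/tier1 18 > Ortho/tier1 17 > ICU/tier1 14 > Ortho/tier2 8 > ICU/tier2 6 > Cardio/tier2 5 > Psych/tier2 4.
Fill Psych tier1 block (50 at 23) — 110 left.
Fill Cardio tier1 block (80 at 18) — 30 left.
Ortho tier1 at 17: fill all 30 — 0 left.
Total = 23×50 + 18×80 + 17×30 = 3100.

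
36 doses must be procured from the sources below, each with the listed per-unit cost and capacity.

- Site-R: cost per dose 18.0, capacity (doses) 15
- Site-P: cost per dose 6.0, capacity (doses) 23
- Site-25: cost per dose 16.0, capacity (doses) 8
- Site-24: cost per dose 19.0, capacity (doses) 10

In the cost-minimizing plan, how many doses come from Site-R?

Use sources in increasing cost order.
Site-P (6.0): use full 23 → 13 doses to go.
Site-25 at 16.0: take all 8 doses → 5 still needed.
Site-R at 18.0: take 5 of its 15 → requirement met.
Site-24: unused.

5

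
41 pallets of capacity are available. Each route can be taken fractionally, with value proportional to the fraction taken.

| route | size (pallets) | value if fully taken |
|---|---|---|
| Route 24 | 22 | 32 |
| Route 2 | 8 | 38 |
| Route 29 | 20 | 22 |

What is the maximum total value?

82.1

Best value per unit of size first: Route 2 38/8≈4.75, Route 24 32/22≈1.45, Route 29 22/20≈1.1.
Route 2: take in full, 8 pallets for value 38 ; 33 left.
All 22 pallets of Route 24 fit (value 32) ; 11 remain.
Fill the last 11 pallets with part of Route 29: 11/20 of it earns 12.1.
Total value = 82.1.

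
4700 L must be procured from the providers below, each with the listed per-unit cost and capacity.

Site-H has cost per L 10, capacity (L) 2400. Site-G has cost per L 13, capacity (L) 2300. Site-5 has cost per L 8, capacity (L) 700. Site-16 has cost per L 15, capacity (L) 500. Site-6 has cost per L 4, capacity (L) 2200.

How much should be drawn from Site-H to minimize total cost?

Use providers in increasing cost order.
Take 2200 from Site-6 at 4 ; need 2500 more.
Take 700 from Site-5 at 8 ; need 1800 more.
Site-H (10): take the remaining 1800 ; done.
Site-G, Site-16: unused.

1800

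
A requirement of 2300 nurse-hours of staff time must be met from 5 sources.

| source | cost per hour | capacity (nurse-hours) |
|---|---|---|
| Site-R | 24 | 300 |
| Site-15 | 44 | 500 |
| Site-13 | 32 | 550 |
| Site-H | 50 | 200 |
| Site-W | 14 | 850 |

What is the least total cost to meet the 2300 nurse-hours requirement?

Cheapest first:
Site-W at 14: take all 850 nurse-hours — 1450 still needed.
Site-R at 24: take all 300 nurse-hours — 1150 still needed.
Site-13 at 32: take all 550 nurse-hours — 600 still needed.
Site-15 at 44: take all 500 nurse-hours — 100 still needed.
Site-H (50): take the remaining 100 — done.
Cost = 850×14 + 300×24 + 550×32 + 500×44 + 100×50 = 63700.

63700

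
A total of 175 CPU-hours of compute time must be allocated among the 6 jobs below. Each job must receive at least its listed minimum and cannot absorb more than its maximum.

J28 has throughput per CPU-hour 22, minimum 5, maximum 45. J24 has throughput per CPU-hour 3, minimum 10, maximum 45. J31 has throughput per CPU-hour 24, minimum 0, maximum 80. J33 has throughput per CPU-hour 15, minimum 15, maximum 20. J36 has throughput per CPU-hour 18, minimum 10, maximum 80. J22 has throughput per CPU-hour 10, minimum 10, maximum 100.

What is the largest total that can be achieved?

3535

Meeting every minimum uses 5+10+0+15+10+10 = 50 CPU-hours, leaving 125.
Rank by throughput per CPU-hour: J31 24 > J28 22 > J36 18 > J33 15 > J22 10 > J24 3.
J31: +80 to 80 (cap) → 45 left.
J28 takes 40 more to reach its cap of 45 → 5 left.
J36 has room for 70 more but only 5 remain, so it gets 15.
Total = 22×45 + 3×10 + 24×80 + 15×15 + 18×15 + 10×10 = 3535.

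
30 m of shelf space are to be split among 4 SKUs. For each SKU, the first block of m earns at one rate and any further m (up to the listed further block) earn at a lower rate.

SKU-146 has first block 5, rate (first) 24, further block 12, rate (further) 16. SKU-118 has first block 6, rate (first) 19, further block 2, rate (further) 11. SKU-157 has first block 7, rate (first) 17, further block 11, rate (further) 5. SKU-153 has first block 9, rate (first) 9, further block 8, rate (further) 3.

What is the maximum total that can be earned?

Rank every tier by rate: SKU-146/first 24 > SKU-118/first 19 > SKU-157/first 17 > SKU-146/second 16 > SKU-118/second 11 > SKU-153/first 9 > SKU-157/second 5 > SKU-153/second 3.
SKU-146/first (24): +5 — 25 left.
Fill SKU-118 first block (6 at 19) — 19 left.
Fill SKU-157 first block (7 at 17) — 12 left.
Fill SKU-146 second block (12 at 16) — 0 left.
Total = 24×5 + 19×6 + 17×7 + 16×12 = 545.

545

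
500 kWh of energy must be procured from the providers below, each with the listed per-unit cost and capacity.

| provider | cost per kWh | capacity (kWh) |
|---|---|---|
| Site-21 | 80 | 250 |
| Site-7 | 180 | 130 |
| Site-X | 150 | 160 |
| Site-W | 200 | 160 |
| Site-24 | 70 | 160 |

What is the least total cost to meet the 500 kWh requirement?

Use providers in increasing cost order.
Site-24 (70): use full 160 → 340 kWh to go.
Site-21 at 80: take all 250 kWh → 90 still needed.
Site-X (150): take the remaining 90 → done.
Site-7, Site-W: unused.
Cost = 160×70 + 250×80 + 90×150 = 44700.

44700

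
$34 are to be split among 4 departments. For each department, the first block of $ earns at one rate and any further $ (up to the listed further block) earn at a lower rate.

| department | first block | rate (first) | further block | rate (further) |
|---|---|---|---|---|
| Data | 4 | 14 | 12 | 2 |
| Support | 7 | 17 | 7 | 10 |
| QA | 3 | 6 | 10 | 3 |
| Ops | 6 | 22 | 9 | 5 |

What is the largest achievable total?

Order all 8 blocks by rate: Ops/T1 22 > Support/T1 17 > Data/T1 14 > Support/T2 10 > QA/T1 6 > Ops/T2 5 > QA/T2 3 > Data/T2 2.
Ops/T1 (22): +6 ; 28 left.
Fill Support T1 block (7 at 17) ; 21 left.
Data/T1 (14): +4 ; 17 left.
Support/T2 (10): +7 ; 10 left.
QA T1 at 6: fill all 3 ; 7 left.
Ops T2 at 5: only 7 left, fill 7.
Total = 22×6 + 17×7 + 14×4 + 10×7 + 6×3 + 5×7 = 430.

430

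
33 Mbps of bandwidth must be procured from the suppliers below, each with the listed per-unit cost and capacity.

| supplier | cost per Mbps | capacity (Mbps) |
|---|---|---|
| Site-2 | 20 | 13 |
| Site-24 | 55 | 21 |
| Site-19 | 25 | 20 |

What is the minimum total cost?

760

Use suppliers in increasing cost order.
Site-2 (20): use full 13 ; 20 Mbps to go.
Site-19 (25): use full 20 ; 0 Mbps to go.
Site-24: unused.
Cost = 13×20 + 20×25 = 760.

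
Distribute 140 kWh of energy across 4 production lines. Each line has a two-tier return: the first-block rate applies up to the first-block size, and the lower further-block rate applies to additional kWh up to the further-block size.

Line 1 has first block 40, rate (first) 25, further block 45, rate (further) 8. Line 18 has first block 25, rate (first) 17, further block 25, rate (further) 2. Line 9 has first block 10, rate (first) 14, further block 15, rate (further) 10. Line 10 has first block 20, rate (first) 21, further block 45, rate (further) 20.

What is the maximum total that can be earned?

2885

Order all 8 blocks by rate: Line 1/T1 25 > Line 10/T1 21 > Line 10/T2 20 > Line 18/T1 17 > Line 9/T1 14 > Line 9/T2 10 > Line 1/T2 8 > Line 18/T2 2.
Line 1/T1 (25): +40 — 100 left.
Fill Line 10 T1 block (20 at 21) — 80 left.
Fill Line 10 T2 block (45 at 20) — 35 left.
Fill Line 18 T1 block (25 at 17) — 10 left.
Fill Line 9 T1 block (10 at 14) — 0 left.
Total = 25×40 + 21×20 + 20×45 + 17×25 + 14×10 = 2885.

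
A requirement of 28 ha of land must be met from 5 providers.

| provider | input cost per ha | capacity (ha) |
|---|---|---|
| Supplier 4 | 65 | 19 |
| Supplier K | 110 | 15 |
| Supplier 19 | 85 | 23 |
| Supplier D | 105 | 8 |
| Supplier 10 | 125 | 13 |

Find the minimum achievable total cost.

Fill from the cheapest provider first.
Supplier 4 at 65: take all 19 ha → 9 still needed.
Take 9 from Supplier 19 at 85 to finish.
Supplier D, Supplier K, Supplier 10: unused.
Cost = 19×65 + 9×85 = 2000.

2000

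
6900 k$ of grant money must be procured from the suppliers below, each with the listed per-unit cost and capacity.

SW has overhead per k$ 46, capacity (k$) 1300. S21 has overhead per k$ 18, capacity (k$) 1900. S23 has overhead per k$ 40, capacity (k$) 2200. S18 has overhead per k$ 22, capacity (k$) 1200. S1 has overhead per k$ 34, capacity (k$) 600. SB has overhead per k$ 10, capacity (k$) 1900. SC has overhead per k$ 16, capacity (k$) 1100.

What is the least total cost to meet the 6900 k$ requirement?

Use suppliers in increasing cost order.
Take 1900 from SB at 10 → need 5000 more.
Take 1100 from SC at 16 → need 3900 more.
S21 at 18: take all 1900 k$ → 2000 still needed.
S18 (22): use full 1200 → 800 k$ to go.
S1 at 34: take all 600 k$ → 200 still needed.
S23 at 40: take 200 of its 2200 → requirement met.
SW: unused.
Cost = 1900×10 + 1100×16 + 1900×18 + 1200×22 + 600×34 + 200×40 = 125600.

125600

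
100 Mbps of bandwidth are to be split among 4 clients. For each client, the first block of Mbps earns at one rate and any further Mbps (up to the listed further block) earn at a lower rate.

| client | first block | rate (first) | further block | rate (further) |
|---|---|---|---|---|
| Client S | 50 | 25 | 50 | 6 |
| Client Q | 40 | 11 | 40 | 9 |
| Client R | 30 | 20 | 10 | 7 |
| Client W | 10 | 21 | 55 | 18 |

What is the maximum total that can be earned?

Rank every tier by rate: Client S/tier1 25 > Client W/tier1 21 > Client R/tier1 20 > Client W/tier2 18 > Client Q/tier1 11 > Client Q/tier2 9 > Client R/tier2 7 > Client S/tier2 6.
Client S tier1 at 25: fill all 50 — 50 left.
Client W/tier1 (21): +10 — 40 left.
Client R/tier1 (20): +30 — 10 left.
Client W/tier2: +10 of 55 at 18; pool empty.
Total = 25×50 + 21×10 + 20×30 + 18×10 = 2240.

2240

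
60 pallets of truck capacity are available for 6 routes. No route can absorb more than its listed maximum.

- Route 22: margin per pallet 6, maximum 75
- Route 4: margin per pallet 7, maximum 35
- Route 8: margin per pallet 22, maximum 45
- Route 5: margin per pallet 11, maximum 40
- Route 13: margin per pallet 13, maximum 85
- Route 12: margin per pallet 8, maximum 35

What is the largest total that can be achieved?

Order the routes by margin per pallet: Route 8 22 > Route 13 13 > Route 5 11 > Route 12 8 > Route 4 7 > Route 22 6.
Route 8: +45 to 45 (cap) — 15 left.
Route 13: +15 (room for 85) → 15. Pool exhausted.
Total = 22×45 + 13×15 = 1185.

1185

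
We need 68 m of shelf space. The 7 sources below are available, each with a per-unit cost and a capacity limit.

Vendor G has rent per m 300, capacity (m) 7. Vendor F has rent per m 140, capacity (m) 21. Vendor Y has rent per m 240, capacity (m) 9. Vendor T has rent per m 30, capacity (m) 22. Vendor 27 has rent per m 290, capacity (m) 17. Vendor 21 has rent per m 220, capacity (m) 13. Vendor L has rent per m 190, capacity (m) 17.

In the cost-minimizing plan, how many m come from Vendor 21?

8

Fill from the cheapest source first.
Vendor T at 30: take all 22 m — 46 still needed.
Vendor F (140): use full 21 — 25 m to go.
Take 17 from Vendor L at 190 — need 8 more.
Take 8 from Vendor 21 at 220 to finish.
Vendor Y, Vendor 27, Vendor G: unused.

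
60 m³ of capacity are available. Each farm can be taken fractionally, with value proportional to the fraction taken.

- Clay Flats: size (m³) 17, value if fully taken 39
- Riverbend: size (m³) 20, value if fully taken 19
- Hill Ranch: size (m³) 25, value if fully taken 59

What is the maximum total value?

Rank by value-to-size ratio: Hill Ranch 59/25≈2.36, Clay Flats 39/17≈2.29, Riverbend 19/20≈0.95.
Hill Ranch: take in full, 25 m³ for value 59 → 35 left.
All 17 m³ of Clay Flats fit (value 39) → 18 remain.
18 m³ left: a 18/20 share of Riverbend gives 19×18/20 = 17.1.
Total value = 115.1.

115.1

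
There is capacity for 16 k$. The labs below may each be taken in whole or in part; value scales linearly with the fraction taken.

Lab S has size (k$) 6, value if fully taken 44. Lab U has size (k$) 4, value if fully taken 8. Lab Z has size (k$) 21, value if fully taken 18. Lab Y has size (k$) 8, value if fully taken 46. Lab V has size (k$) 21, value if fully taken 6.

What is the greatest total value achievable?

94

Rank by value-to-size ratio: Lab S 44/6≈7.33, Lab Y 46/8≈5.75, Lab U 8/4≈2, Lab Z 18/21≈0.857, Lab V 6/21≈0.286.
Lab S: take in full, 6 k$ for value 44 — 10 left.
All 8 k$ of Lab Y fit (value 46) — 2 remain.
Fill the last 2 k$ with part of Lab U: 2/4 of it earns 4.
Total value = 94.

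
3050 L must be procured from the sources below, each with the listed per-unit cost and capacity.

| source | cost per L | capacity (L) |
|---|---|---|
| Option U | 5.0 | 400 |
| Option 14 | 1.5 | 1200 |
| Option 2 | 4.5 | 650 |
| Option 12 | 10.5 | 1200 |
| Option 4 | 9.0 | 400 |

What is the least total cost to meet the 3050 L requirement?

Use sources in increasing cost order.
Take 1200 from Option 14 at 1.5 → need 1850 more.
Option 2 (4.5): use full 650 → 1200 L to go.
Option U at 5.0: take all 400 L → 800 still needed.
Option 4 at 9.0: take all 400 L → 400 still needed.
Take 400 from Option 12 at 10.5 to finish.
Cost = 1200×1.5 + 650×4.5 + 400×5.0 + 400×9.0 + 400×10.5 = 14525.

14525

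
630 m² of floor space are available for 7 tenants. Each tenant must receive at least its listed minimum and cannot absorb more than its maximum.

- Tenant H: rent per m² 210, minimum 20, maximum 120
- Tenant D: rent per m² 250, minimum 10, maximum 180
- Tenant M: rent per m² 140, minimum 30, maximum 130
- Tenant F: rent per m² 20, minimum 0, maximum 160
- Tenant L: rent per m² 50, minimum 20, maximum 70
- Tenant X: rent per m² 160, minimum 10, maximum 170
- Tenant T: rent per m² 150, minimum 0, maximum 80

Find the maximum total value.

118800

Meeting every minimum uses 20+10+30+0+20+10+0 = 90 m², leaving 540.
Order the tenants by rent per m²: Tenant D 250 > Tenant H 210 > Tenant X 160 > Tenant T 150 > Tenant M 140 > Tenant L 50 > Tenant F 20.
Tenant D takes 170 more to reach its cap of 180 ; 370 left.
Tenant H takes 100 more to reach its cap of 120 ; 270 left.
Tenant X takes 160 more to reach its cap of 170 ; 110 left.
Tenant T: +80 to 80 (cap) ; 30 left.
Only 30 left; Tenant M takes them to reach 60.
Total = 210×120 + 250×180 + 140×60 + 50×20 + 160×170 + 150×80 = 118800.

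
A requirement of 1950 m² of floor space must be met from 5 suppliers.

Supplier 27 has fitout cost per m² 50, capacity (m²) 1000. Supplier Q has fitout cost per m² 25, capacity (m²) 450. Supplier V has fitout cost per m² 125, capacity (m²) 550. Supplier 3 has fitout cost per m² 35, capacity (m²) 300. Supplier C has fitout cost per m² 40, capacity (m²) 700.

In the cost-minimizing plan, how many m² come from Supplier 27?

Use suppliers in increasing cost order.
Supplier Q (25): use full 450 ; 1500 m² to go.
Take 300 from Supplier 3 at 35 ; need 1200 more.
Supplier C at 40: take all 700 m² ; 500 still needed.
Supplier 27 (50): take the remaining 500 ; done.
Supplier V: unused.

500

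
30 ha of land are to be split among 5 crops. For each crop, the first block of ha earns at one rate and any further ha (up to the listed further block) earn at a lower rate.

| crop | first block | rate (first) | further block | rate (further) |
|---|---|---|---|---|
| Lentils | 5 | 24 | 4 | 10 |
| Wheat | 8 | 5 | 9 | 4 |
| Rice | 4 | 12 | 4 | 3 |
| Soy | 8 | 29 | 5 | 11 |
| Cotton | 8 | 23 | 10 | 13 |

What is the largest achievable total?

Order all 10 blocks by rate: Soy/first 29 > Lentils/first 24 > Cotton/first 23 > Cotton/second 13 > Rice/first 12 > Soy/second 11 > Lentils/second 10 > Wheat/first 5 > Wheat/second 4 > Rice/second 3.
Fill Soy first block (8 at 29) ; 22 left.
Lentils first at 24: fill all 5 ; 17 left.
Cotton/first (23): +8 ; 9 left.
9 remain; put them into Cotton second at 13.
Total = 29×8 + 24×5 + 23×8 + 13×9 = 653.

653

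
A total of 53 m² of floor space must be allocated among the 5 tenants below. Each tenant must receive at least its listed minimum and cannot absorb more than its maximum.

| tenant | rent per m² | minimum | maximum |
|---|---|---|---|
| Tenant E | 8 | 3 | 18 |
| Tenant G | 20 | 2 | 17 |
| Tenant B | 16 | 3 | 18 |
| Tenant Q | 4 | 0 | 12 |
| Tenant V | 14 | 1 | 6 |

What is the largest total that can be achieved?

808

Meeting every minimum uses 3+2+3+0+1 = 9 m², leaving 44.
Highest rent per m² first: Tenant G 20 > Tenant B 16 > Tenant V 14 > Tenant E 8 > Tenant Q 4.
Tenant G takes 15 more to reach its cap of 17 ; 29 left.
Tenant B: +15 to 18 (cap) ; 14 left.
Tenant V takes 5 more to reach its cap of 6 ; 9 left.
Tenant E has room for 15 more but only 9 remain, so it gets 12.
Total = 8×12 + 20×17 + 16×18 + 14×6 = 808.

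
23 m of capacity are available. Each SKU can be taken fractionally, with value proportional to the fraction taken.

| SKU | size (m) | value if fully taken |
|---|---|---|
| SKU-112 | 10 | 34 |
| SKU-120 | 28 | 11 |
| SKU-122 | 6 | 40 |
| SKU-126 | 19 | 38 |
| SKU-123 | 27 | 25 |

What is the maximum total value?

88

Rank by value-to-size ratio: SKU-122 40/6≈6.67, SKU-112 34/10≈3.4, SKU-126 38/19≈2, SKU-123 25/27≈0.926, SKU-120 11/28≈0.393.
Take all of SKU-122 (6 m, value 40) — 17 m left.
SKU-112: take in full, 10 m for value 34 — 7 left.
Only 7 m remain; take 7/19 of SKU-126 for value 38×7/19 = 14.
Total value = 88.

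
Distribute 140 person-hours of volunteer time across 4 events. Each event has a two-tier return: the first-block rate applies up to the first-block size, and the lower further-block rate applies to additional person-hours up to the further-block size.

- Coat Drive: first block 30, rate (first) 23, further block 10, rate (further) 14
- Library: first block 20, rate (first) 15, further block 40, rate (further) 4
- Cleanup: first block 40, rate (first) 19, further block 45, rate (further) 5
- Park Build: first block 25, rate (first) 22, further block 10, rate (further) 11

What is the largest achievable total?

Order all 8 blocks by rate: Coat Drive/first 23 > Park Build/first 22 > Cleanup/first 19 > Library/first 15 > Coat Drive/second 14 > Park Build/second 11 > Cleanup/second 5 > Library/second 4.
Fill Coat Drive first block (30 at 23) — 110 left.
Park Build first at 22: fill all 25 — 85 left.
Fill Cleanup first block (40 at 19) — 45 left.
Library first at 15: fill all 20 — 25 left.
Coat Drive second at 14: fill all 10 — 15 left.
Park Build/second (11): +10 — 5 left.
Cleanup/second: +5 of 45 at 5; pool empty.
Total = 23×30 + 22×25 + 19×40 + 15×20 + 14×10 + 11×10 + 5×5 = 2575.

2575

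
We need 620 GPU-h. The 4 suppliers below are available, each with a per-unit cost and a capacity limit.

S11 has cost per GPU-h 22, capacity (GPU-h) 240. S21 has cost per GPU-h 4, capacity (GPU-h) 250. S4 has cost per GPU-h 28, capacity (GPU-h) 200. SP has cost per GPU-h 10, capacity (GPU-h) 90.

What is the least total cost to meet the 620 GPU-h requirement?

Fill from the cheapest supplier first.
S21 at 4: take all 250 GPU-h ; 370 still needed.
SP (10): use full 90 ; 280 GPU-h to go.
S11 at 22: take all 240 GPU-h ; 40 still needed.
Take 40 from S4 at 28 to finish.
Cost = 250×4 + 90×10 + 240×22 + 40×28 = 8300.

8300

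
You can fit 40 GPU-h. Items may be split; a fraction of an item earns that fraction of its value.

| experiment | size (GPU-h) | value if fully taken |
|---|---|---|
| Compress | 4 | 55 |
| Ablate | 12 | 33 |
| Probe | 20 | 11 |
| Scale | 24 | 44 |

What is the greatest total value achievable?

Rank by value-to-size ratio: Compress 55/4≈13.8, Ablate 33/12≈2.75, Scale 44/24≈1.83, Probe 11/20≈0.55.
All 4 GPU-h of Compress fit (value 55) → 36 remain.
Take all of Ablate (12 GPU-h, value 33) → 24 GPU-h left.
All 24 GPU-h of Scale fit (value 44) → 0 remain.
Total value = 132.

132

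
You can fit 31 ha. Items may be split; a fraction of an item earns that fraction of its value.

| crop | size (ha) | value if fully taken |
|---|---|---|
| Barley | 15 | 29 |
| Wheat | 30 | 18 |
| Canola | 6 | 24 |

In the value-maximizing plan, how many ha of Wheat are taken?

Sort by value density: Canola 24/6≈4, Barley 29/15≈1.93, Wheat 18/30≈0.6.
Canola: take in full, 6 ha for value 24 ; 25 left.
All 15 ha of Barley fit (value 29) ; 10 remain.
10 ha left: a 10/30 share of Wheat gives 18×10/30 = 6.

10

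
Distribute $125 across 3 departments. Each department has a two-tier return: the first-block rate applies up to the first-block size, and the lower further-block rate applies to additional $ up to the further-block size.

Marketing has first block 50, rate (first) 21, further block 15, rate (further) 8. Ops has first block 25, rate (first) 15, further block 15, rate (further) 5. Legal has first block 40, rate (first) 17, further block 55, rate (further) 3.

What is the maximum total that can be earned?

Treat each block as its own option and order by rate: Marketing/T1 21 > Legal/T1 17 > Ops/T1 15 > Marketing/T2 8 > Ops/T2 5 > Legal/T2 3.
Fill Marketing T1 block (50 at 21) — 75 left.
Legal/T1 (17): +40 — 35 left.
Ops T1 at 15: fill all 25 — 10 left.
Marketing T2 at 8: only 10 left, fill 10.
Total = 21×50 + 17×40 + 15×25 + 8×10 = 2185.

2185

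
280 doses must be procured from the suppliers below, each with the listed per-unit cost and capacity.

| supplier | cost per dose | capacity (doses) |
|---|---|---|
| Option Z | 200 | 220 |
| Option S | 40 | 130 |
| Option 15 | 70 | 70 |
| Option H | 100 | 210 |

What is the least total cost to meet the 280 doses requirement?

18100

Use suppliers in increasing cost order.
Option S (40): use full 130 ; 150 doses to go.
Option 15 (70): use full 70 ; 80 doses to go.
Option H (100): take the remaining 80 ; done.
Option Z: unused.
Cost = 130×40 + 70×70 + 80×100 = 18100.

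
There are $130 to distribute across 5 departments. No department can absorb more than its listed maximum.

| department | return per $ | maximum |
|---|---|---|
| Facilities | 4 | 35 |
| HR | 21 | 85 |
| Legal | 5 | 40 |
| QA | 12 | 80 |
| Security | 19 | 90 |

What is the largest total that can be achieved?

2640

Rank by return per $: HR 21 > Security 19 > QA 12 > Legal 5 > Facilities 4.
HR: +85 to 85 (cap) → 45 left.
Security: +45 (room for 90) → 45. Pool exhausted.
Total = 21×85 + 19×45 = 2640.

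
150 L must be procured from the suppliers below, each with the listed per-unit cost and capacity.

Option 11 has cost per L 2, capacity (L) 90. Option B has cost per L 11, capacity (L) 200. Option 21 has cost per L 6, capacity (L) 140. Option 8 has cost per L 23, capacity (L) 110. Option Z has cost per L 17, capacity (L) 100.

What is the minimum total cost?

Cheapest first:
Take 90 from Option 11 at 2 → need 60 more.
Take 60 from Option 21 at 6 to finish.
Option B, Option Z, Option 8: unused.
Cost = 90×2 + 60×6 = 540.

540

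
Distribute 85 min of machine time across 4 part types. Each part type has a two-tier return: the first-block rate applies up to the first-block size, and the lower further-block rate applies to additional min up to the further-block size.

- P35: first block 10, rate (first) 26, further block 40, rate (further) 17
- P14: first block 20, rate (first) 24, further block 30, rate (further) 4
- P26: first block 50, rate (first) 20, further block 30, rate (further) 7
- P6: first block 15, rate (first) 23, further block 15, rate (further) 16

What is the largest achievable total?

1885

Order all 8 blocks by rate: P35/first 26 > P14/first 24 > P6/first 23 > P26/first 20 > P35/second 17 > P6/second 16 > P26/second 7 > P14/second 4.
P35/first (26): +10 → 75 left.
P14 first at 24: fill all 20 → 55 left.
P6 first at 23: fill all 15 → 40 left.
40 remain; put them into P26 first at 20.
Total = 26×10 + 24×20 + 23×15 + 20×40 = 1885.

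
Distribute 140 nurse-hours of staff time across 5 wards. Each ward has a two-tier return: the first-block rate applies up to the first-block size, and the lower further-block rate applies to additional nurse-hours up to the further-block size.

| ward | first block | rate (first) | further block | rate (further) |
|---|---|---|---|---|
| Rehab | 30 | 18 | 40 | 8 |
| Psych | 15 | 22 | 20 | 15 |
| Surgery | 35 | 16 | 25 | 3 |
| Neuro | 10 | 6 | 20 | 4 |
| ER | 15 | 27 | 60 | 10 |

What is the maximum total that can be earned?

2385

Treat each block as its own option and order by rate: ER/tier1 27 > Psych/tier1 22 > Rehab/tier1 18 > Surgery/tier1 16 > Psych/tier2 15 > ER/tier2 10 > Rehab/tier2 8 > Neuro/tier1 6 > Neuro/tier2 4 > Surgery/tier2 3.
ER/tier1 (27): +15 → 125 left.
Psych tier1 at 22: fill all 15 → 110 left.
Fill Rehab tier1 block (30 at 18) → 80 left.
Surgery tier1 at 16: fill all 35 → 45 left.
Psych tier2 at 15: fill all 20 → 25 left.
ER/tier2: +25 of 60 at 10; pool empty.
Total = 27×15 + 22×15 + 18×30 + 16×35 + 15×20 + 10×25 = 2385.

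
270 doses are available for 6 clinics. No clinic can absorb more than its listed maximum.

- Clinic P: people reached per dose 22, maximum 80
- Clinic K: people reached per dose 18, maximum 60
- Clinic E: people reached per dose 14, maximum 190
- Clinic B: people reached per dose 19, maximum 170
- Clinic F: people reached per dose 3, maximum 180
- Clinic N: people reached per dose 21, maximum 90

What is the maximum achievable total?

Order the clinics by people reached per dose: Clinic P 22 > Clinic N 21 > Clinic B 19 > Clinic K 18 > Clinic E 14 > Clinic F 3.
Clinic P takes 80 to reach its cap of 80 — 190 left.
Clinic N takes 90 to reach its cap of 90 — 100 left.
Only 100 left; Clinic B takes them to reach 100.
Total = 22×80 + 19×100 + 21×90 = 5550.

5550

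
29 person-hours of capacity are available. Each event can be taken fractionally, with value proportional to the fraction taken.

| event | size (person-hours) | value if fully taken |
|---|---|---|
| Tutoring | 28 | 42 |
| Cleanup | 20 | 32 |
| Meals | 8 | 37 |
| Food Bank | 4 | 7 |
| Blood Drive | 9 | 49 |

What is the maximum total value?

Rank by value-to-size ratio: Blood Drive 49/9≈5.44, Meals 37/8≈4.62, Food Bank 7/4≈1.75, Cleanup 32/20≈1.6, Tutoring 42/28≈1.5.
Take all of Blood Drive (9 person-hours, value 49) ; 20 person-hours left.
Take all of Meals (8 person-hours, value 37) ; 12 person-hours left.
Take all of Food Bank (4 person-hours, value 7) ; 8 person-hours left.
Fill the last 8 person-hours with part of Cleanup: 8/20 of it earns 12.8.
Total value = 105.8.

105.8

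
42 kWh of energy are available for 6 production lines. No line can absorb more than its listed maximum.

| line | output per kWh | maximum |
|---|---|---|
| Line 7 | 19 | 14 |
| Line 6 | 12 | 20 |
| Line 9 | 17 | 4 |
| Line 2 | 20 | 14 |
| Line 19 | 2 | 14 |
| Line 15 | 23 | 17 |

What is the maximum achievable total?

Order the production lines by output per kWh: Line 15 23 > Line 2 20 > Line 7 19 > Line 9 17 > Line 6 12 > Line 19 2.
Give Line 15 17 to hit its cap of 17 ; 25 left.
Give Line 2 14 to hit its cap of 14 ; 11 left.
Line 7 has room for 14 but only 11 remain, so it gets 11.
Total = 19×11 + 20×14 + 23×17 = 880.

880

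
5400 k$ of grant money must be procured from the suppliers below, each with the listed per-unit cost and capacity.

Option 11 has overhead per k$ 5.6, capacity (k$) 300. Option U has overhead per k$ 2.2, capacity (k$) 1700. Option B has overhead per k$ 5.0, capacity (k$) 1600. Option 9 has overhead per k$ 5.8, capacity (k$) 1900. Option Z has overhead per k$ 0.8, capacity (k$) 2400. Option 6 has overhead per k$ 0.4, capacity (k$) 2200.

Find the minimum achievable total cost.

Use suppliers in increasing cost order.
Take 2200 from Option 6 at 0.4 — need 3200 more.
Option Z at 0.8: take all 2400 k$ — 800 still needed.
Take 800 from Option U at 2.2 to finish.
Option B, Option 11, Option 9: unused.
Cost = 2200×0.4 + 2400×0.8 + 800×2.2 = 4560.

4560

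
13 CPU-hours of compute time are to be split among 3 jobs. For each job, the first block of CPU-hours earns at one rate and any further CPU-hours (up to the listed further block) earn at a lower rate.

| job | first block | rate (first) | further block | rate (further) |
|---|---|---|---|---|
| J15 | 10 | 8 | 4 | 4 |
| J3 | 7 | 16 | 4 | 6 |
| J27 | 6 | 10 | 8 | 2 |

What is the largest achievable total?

172

Order all 6 blocks by rate: J3/T1 16 > J27/T1 10 > J15/T1 8 > J3/T2 6 > J15/T2 4 > J27/T2 2.
J3 T1 at 16: fill all 7 → 6 left.
J27/T1 (10): +6 → 0 left.
Total = 16×7 + 10×6 = 172.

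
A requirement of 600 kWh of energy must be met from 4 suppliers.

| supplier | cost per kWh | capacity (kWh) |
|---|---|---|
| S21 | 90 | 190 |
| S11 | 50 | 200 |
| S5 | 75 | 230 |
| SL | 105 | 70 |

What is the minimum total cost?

42550

Cheapest first:
S11 (50): use full 200 — 400 kWh to go.
S5 at 75: take all 230 kWh — 170 still needed.
S21 (90): take the remaining 170 — done.
SL: unused.
Cost = 200×50 + 230×75 + 170×90 = 42550.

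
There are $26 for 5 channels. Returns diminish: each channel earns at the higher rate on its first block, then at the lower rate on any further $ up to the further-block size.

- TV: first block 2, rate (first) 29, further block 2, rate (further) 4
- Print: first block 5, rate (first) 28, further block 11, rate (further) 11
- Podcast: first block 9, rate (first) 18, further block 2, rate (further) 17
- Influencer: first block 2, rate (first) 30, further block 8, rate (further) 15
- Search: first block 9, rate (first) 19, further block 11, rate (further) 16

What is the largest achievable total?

573

Rank every tier by rate: Influencer/first 30 > TV/first 29 > Print/first 28 > Search/first 19 > Podcast/first 18 > Podcast/second 17 > Search/second 16 > Influencer/second 15 > Print/second 11 > TV/second 4.
Influencer/first (30): +2 ; 24 left.
Fill TV first block (2 at 29) ; 22 left.
Print/first (28): +5 ; 17 left.
Fill Search first block (9 at 19) ; 8 left.
8 remain; put them into Podcast first at 18.
Total = 30×2 + 29×2 + 28×5 + 19×9 + 18×8 = 573.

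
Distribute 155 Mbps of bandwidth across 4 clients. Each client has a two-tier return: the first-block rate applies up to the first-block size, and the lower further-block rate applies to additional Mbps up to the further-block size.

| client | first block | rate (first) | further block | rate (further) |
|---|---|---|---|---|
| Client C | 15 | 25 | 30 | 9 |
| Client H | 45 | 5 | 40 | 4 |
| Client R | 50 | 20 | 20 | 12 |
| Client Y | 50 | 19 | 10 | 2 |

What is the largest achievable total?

Treat each block as its own option and order by rate: Client C/first 25 > Client R/first 20 > Client Y/first 19 > Client R/second 12 > Client C/second 9 > Client H/first 5 > Client H/second 4 > Client Y/second 2.
Client C first at 25: fill all 15 ; 140 left.
Client R/first (20): +50 ; 90 left.
Client Y/first (19): +50 ; 40 left.
Fill Client R second block (20 at 12) ; 20 left.
Client C second at 9: only 20 left, fill 20.
Total = 25×15 + 20×50 + 19×50 + 12×20 + 9×20 = 2745.

2745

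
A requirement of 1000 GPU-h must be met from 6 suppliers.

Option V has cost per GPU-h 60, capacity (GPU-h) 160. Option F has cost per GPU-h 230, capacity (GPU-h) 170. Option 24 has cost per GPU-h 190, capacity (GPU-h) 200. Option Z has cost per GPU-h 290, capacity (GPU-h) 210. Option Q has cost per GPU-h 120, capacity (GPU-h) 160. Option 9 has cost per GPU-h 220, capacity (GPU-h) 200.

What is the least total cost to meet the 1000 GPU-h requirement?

181800

Use suppliers in increasing cost order.
Take 160 from Option V at 60 ; need 840 more.
Option Q (120): use full 160 ; 680 GPU-h to go.
Take 200 from Option 24 at 190 ; need 480 more.
Option 9 (220): use full 200 ; 280 GPU-h to go.
Option F at 230: take all 170 GPU-h ; 110 still needed.
Option Z at 290: take 110 of its 210 ; requirement met.
Cost = 160×60 + 160×120 + 200×190 + 200×220 + 170×230 + 110×290 = 181800.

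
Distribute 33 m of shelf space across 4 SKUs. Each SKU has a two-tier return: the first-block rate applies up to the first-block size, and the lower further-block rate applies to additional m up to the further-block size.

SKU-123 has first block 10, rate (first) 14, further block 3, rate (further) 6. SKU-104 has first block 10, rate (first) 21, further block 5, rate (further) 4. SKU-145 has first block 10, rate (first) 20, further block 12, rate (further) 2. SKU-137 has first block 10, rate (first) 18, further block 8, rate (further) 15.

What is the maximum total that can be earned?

635

Rank every tier by rate: SKU-104/first 21 > SKU-145/first 20 > SKU-137/first 18 > SKU-137/second 15 > SKU-123/first 14 > SKU-123/second 6 > SKU-104/second 4 > SKU-145/second 2.
SKU-104 first at 21: fill all 10 → 23 left.
SKU-145 first at 20: fill all 10 → 13 left.
SKU-137 first at 18: fill all 10 → 3 left.
SKU-137 second at 15: only 3 left, fill 3.
Total = 21×10 + 20×10 + 18×10 + 15×3 = 635.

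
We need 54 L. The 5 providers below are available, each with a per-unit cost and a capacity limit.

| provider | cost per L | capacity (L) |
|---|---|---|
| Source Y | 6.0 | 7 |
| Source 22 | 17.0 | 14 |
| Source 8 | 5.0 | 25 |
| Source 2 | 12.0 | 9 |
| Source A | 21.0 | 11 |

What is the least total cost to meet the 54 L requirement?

Use providers in increasing cost order.
Source 8 at 5.0: take all 25 L ; 29 still needed.
Source Y at 6.0: take all 7 L ; 22 still needed.
Source 2 at 12.0: take all 9 L ; 13 still needed.
Source 22 at 17.0: take 13 of its 14 ; requirement met.
Source A: unused.
Cost = 25×5.0 + 7×6.0 + 9×12.0 + 13×17.0 = 496.

496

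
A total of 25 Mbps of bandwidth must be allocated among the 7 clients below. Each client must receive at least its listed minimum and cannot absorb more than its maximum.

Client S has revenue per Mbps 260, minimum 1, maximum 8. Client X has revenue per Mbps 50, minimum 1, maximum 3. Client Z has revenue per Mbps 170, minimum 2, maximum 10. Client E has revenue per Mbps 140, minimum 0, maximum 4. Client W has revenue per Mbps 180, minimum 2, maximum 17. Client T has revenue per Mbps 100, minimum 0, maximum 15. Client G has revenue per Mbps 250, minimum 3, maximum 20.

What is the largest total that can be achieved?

Meeting every minimum uses 1+1+2+0+2+0+3 = 9 Mbps, leaving 16.
Rank by revenue per Mbps: Client S 260 > Client G 250 > Client W 180 > Client Z 170 > Client E 140 > Client T 100 > Client X 50.
Give Client S 7 more to hit its cap of 8 → 9 left.
Only 9 left; Client G takes them to reach 12.
Total = 260×8 + 50×1 + 170×2 + 180×2 + 250×12 = 5830.

5830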